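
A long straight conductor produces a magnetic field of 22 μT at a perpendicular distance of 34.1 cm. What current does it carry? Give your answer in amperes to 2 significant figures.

I ≈ 38 A

For a long straight wire B = μ₀I/(2πd), so I = 2πdB/μ₀.
I = 2π × 0.341 × 2.20×10⁻⁵ / (4π×10⁻⁷) = 37.5 A.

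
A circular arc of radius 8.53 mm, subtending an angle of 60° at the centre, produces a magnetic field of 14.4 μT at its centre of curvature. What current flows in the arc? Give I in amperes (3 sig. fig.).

I ≈ 1.17 A

For a circular arc, B = μ₀Iφ/(4πR) with φ in radians; here φ = 1.047 rad.
So I = 4πRB/(μ₀φ) = 4π × 0.00853 × 1.44×10⁻⁵ / (4π×10⁻⁷ × 1.047) = 1.17 A.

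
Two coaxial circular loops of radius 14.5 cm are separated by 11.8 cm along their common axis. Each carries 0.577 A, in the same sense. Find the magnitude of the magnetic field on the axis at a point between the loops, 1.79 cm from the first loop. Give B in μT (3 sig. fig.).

B ≈ 3.84 μT

Each loop contributes B = μ₀IR²/[2(R²+z²)^(3/2)] on the axis, with z measured from that loop.
Loop 1 (z = 0.0179 m): B₁ = 2.44×10⁻⁶ T. Loop 2 (z = 0.1001 m): B₂ = 1.39×10⁻⁶ T.
The fields add: B = B₁ + B₂ = 3.84×10⁻⁶ T.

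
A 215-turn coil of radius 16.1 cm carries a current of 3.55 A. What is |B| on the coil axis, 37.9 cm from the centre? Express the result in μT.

For an N-turn flat coil, B = Nμ₀IR²/[2(R²+z²)^(3/2)] with R = 0.161 m, z = 0.379 m.
B = 215 × 8.28×10⁻⁷ T = 1.78×10⁻⁴ T.

B ≈ 178 μT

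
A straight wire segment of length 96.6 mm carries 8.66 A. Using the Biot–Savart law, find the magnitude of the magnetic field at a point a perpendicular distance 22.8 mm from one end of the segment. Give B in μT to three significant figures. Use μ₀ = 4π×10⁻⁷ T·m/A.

B ≈ 37.0 μT

For a finite straight segment, B = (μ₀I/4πd)(sinθ₁ + sinθ₂), where θ₁, θ₂ are the angles from the perpendicular to each end.
The perpendicular foot is at one end, so the two end-offsets along the wire are 0 and L = 0.0966 m.
sinθ₁ = 0/√(0²+0.0228²) = 0.0000; sinθ₂ = 0.0966/√(0.0966²+0.0228²) = 0.9733.
B = (4π×10⁻⁷ × 8.66) / (4π × 0.0228) × (0.0000 + 0.9733) = 3.70×10⁻⁵ T.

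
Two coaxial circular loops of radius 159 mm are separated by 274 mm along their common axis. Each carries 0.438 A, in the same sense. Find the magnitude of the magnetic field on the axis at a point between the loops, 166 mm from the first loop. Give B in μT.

B ≈ 1.55 μT

Each loop contributes B = μ₀IR²/[2(R²+z²)^(3/2)] on the axis, with z measured from that loop.
Loop 1 (z = 0.166 m): B₁ = 5.73×10⁻⁷ T. Loop 2 (z = 0.108 m): B₂ = 9.80×10⁻⁷ T.
The fields add: B = B₁ + B₂ = 1.55×10⁻⁶ T.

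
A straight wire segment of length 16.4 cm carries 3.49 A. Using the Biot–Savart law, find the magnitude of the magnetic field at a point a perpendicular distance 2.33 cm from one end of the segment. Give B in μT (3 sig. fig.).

For a finite straight segment, B = (μ₀I/4πd)(sinθ₁ + sinθ₂), where θ₁, θ₂ are the angles from the perpendicular to each end.
The perpendicular foot is at one end, so the two end-offsets along the wire are 0 and L = 0.164 m.
sinθ₁ = 0/√(0²+0.0233²) = 0.0000; sinθ₂ = 0.164/√(0.164²+0.0233²) = 0.9901.
B = (4π×10⁻⁷ × 3.49) / (4π × 0.0233) × (0.0000 + 0.9901) = 1.48×10⁻⁵ T.

B ≈ 14.8 μT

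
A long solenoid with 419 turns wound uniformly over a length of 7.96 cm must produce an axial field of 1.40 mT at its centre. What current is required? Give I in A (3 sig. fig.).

Inside a long solenoid B = μ₀nI with n = 5264 m⁻¹, so I = B/(μ₀n).
I = 1.40×10⁻³ / (4π×10⁻⁷ × 5264) = 0.212 A.

I ≈ 0.212 A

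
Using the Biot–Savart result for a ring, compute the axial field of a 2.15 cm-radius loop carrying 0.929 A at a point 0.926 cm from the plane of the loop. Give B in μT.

On the axis of a circular loop, B = μ₀IR² / [2(R²+z²)^(3/2)].
R² + z² = (0.0215)² + (0.00926)² = 0.000548 m², and (R²+z²)^(3/2) = 1.28×10⁻⁵ m³.
B = (4π×10⁻⁷ × 0.929 × 0.0004622) / (2 × 1.28×10⁻⁵) = 2.10×10⁻⁵ T.

B ≈ 21.0 μT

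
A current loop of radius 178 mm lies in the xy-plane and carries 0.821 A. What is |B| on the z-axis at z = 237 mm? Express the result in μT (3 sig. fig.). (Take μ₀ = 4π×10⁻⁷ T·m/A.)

On the axis of a circular loop, B = μ₀IR² / [2(R²+z²)^(3/2)].
R² + z² = (0.178)² + (0.237)² = 0.08785 m², and (R²+z²)^(3/2) = 2.60×10⁻² m³.
B = (4π×10⁻⁷ × 0.821 × 0.03168) / (2 × 2.60×10⁻²) = 6.28×10⁻⁷ T.

B ≈ 0.628 μT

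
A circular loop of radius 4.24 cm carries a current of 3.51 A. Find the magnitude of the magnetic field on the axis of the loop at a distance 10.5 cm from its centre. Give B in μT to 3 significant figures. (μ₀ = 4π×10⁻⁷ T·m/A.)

On the axis of a circular loop, B = μ₀IR² / [2(R²+z²)^(3/2)].
R² + z² = (0.0424)² + (0.105)² = 0.01282 m², and (R²+z²)^(3/2) = 1.45×10⁻³ m³.
B = (4π×10⁻⁷ × 3.51 × 0.001798) / (2 × 1.45×10⁻³) = 2.73×10⁻⁶ T.

B ≈ 2.73 μT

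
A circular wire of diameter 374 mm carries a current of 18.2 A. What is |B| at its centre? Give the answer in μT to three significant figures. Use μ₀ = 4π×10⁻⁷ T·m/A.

B ≈ 61.2 μT

At the centre of a circular loop the Biot–Savart law gives B = μ₀I/(2R) (so R = 0.187 m).
B = (4π×10⁻⁷ × 18.2) / (2 × 0.187) = 6.12×10⁻⁵ T.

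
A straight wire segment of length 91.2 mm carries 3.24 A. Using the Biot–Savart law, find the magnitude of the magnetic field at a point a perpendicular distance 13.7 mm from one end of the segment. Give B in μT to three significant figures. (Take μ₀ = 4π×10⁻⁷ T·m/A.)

B ≈ 23.4 μT

For a finite straight segment, B = (μ₀I/4πd)(sinθ₁ + sinθ₂), where θ₁, θ₂ are the angles from the perpendicular to each end.
The perpendicular foot is at one end, so the two end-offsets along the wire are 0 and L = 0.0912 m.
sinθ₁ = 0/√(0²+0.0137²) = 0.0000; sinθ₂ = 0.0912/√(0.0912²+0.0137²) = 0.9889.
B = (4π×10⁻⁷ × 3.24) / (4π × 0.0137) × (0.0000 + 0.9889) = 2.34×10⁻⁵ T.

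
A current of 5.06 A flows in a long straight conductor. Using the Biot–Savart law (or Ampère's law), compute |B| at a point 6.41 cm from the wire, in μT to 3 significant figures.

For an infinitely long straight wire, B = μ₀I/(2πd).
B = (4π×10⁻⁷ × 5.06) / (2π × 0.0641) = 1.58×10⁻⁵ T.

B ≈ 15.8 μT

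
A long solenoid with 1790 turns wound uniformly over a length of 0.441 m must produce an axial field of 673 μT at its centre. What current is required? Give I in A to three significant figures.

I ≈ 0.132 A

Inside a long solenoid B = μ₀nI with n = 4059 m⁻¹, so I = B/(μ₀n).
I = 6.73×10⁻⁴ / (4π×10⁻⁷ × 4059) = 0.132 A.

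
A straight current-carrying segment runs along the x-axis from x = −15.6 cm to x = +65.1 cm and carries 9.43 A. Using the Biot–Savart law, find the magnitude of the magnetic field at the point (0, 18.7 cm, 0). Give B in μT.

For a finite straight segment, B = (μ₀I/4πd)(sinθ₁ + sinθ₂), where θ₁, θ₂ are the angles from the perpendicular to each end.
The perpendicular distance is d = 0.187 m; the end-offsets along the wire are a = 0.156 m and b = 0.651 m.
sinθ₁ = 0.156/√(0.156²+0.187²) = 0.6406; sinθ₂ = 0.651/√(0.651²+0.187²) = 0.9611.
B = (4π×10⁻⁷ × 9.43) / (4π × 0.187) × (0.6406 + 0.9611) = 8.08×10⁻⁶ T.

B ≈ 8.08 μT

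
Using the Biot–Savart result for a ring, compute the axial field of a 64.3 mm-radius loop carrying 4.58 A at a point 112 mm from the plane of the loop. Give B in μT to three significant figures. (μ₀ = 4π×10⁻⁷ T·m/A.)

B ≈ 5.52 μT

On the axis of a circular loop, B = μ₀IR² / [2(R²+z²)^(3/2)].
R² + z² = (0.0643)² + (0.112)² = 0.01668 m², and (R²+z²)^(3/2) = 2.15×10⁻³ m³.
B = (4π×10⁻⁷ × 4.58 × 0.004134) / (2 × 2.15×10⁻³) = 5.52×10⁻⁶ T.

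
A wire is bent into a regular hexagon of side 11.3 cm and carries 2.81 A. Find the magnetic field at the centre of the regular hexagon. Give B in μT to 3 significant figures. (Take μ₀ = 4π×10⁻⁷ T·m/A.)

B ≈ 17.2 μT

Each side is a finite straight segment at perpendicular distance d = a/(2 tan(π/6)) = 0.09786 m from the centre, with end-angles ±π/6.
One side contributes B₁ = (μ₀I/4πd)·2 sin(π/6) = 2.87×10⁻⁶ T.
All 6 sides add in the same direction: B = 6 × 2.87×10⁻⁶ = 1.72×10⁻⁵ T.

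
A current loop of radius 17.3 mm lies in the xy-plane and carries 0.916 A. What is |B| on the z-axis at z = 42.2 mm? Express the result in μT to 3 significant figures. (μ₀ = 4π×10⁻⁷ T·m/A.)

On the axis of a circular loop, B = μ₀IR² / [2(R²+z²)^(3/2)].
R² + z² = (0.0173)² + (0.0422)² = 0.00208 m², and (R²+z²)^(3/2) = 9.49×10⁻⁵ m³.
B = (4π×10⁻⁷ × 0.916 × 0.0002993) / (2 × 9.49×10⁻⁵) = 1.82×10⁻⁶ T.

B ≈ 1.82 μT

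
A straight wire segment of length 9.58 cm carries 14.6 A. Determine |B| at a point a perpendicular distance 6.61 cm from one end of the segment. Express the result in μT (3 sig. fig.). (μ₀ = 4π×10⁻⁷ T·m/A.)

For a finite straight segment, B = (μ₀I/4πd)(sinθ₁ + sinθ₂), where θ₁, θ₂ are the angles from the perpendicular to each end.
The perpendicular foot is at one end, so the two end-offsets along the wire are 0 and L = 0.0958 m.
sinθ₁ = 0/√(0²+0.0661²) = 0.0000; sinθ₂ = 0.0958/√(0.0958²+0.0661²) = 0.8231.
B = (4π×10⁻⁷ × 14.6) / (4π × 0.0661) × (0.0000 + 0.8231) = 1.82×10⁻⁵ T.

B ≈ 18.2 μT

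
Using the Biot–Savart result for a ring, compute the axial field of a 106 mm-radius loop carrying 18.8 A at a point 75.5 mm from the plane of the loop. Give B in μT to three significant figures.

On the axis of a circular loop, B = μ₀IR² / [2(R²+z²)^(3/2)].
R² + z² = (0.106)² + (0.0755)² = 0.01694 m², and (R²+z²)^(3/2) = 2.20×10⁻³ m³.
B = (4π×10⁻⁷ × 18.8 × 0.01124) / (2 × 2.20×10⁻³) = 6.02×10⁻⁵ T.

B ≈ 60.2 μT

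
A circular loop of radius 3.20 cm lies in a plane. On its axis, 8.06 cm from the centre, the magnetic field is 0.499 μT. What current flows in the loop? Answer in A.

I ≈ 0.506 A

On the axis of a loop, B = μ₀IR²/[2(R²+z²)^(3/2)], so I = 2B(R²+z²)^(3/2)/(μ₀R²).
R² + z² = 0.001024 + 0.006496 = 0.00752 m²; raised to 3/2 gives 6.52×10⁻⁴ m³.
I = 2 × 4.99×10⁻⁷ × 6.52×10⁻⁴ / (1.26×10⁻⁶ × 0.001024) = 0.506 A.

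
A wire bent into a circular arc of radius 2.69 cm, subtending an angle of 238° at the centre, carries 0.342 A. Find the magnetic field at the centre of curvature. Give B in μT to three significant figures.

B ≈ 5.28 μT

The Biot–Savart field of a circular arc at its centre is B = μ₀Iφ/(4πR), with φ = 4.154 rad.
B = (4π×10⁻⁷ × 0.342 × 4.154) / (4π × 0.0269) = 5.28×10⁻⁶ T.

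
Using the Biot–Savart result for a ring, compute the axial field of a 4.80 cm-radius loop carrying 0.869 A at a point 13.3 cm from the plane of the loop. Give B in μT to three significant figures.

B ≈ 0.445 μT

On the axis of a circular loop, B = μ₀IR² / [2(R²+z²)^(3/2)].
R² + z² = (0.048)² + (0.133)² = 0.01999 m², and (R²+z²)^(3/2) = 2.83×10⁻³ m³.
B = (4π×10⁻⁷ × 0.869 × 0.002304) / (2 × 2.83×10⁻³) = 4.45×10⁻⁷ T.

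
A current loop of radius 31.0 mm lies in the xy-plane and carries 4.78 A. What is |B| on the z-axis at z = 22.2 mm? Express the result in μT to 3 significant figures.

B ≈ 52.1 μT

On the axis of a circular loop, B = μ₀IR² / [2(R²+z²)^(3/2)].
R² + z² = (0.031)² + (0.0222)² = 0.001454 m², and (R²+z²)^(3/2) = 5.54×10⁻⁵ m³.
B = (4π×10⁻⁷ × 4.78 × 0.000961) / (2 × 5.54×10⁻⁵) = 5.21×10⁻⁵ T.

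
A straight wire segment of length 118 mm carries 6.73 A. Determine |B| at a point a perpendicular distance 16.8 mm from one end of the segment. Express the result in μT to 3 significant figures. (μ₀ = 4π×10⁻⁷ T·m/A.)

B ≈ 39.7 μT

For a finite straight segment, B = (μ₀I/4πd)(sinθ₁ + sinθ₂), where θ₁, θ₂ are the angles from the perpendicular to each end.
The perpendicular foot is at one end, so the two end-offsets along the wire are 0 and L = 0.118 m.
sinθ₁ = 0/√(0²+0.0168²) = 0.0000; sinθ₂ = 0.118/√(0.118²+0.0168²) = 0.9900.
B = (4π×10⁻⁷ × 6.73) / (4π × 0.0168) × (0.0000 + 0.9900) = 3.97×10⁻⁵ T.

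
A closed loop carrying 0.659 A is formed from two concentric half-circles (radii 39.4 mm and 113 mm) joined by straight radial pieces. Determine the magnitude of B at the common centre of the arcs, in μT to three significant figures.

B ≈ 3.42 μT

The radial connectors point toward the centre, so dl × r̂ = 0 and they contribute nothing.
Each semicircle gives μ₀I/(4R): inner arc 5.25×10⁻⁶ T, outer arc 1.83×10⁻⁶ T.
The two arcs carry current in opposite angular senses, so their fields oppose: B = |5.25×10⁻⁶ − 1.83×10⁻⁶| = 3.42×10⁻⁶ T.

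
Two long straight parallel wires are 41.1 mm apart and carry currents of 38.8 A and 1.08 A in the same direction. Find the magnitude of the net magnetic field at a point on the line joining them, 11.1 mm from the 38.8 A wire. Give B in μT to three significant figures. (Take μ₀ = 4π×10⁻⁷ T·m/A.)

Each long wire gives B = μ₀I/(2πd). Distances are d₁ = 0.0111 m and d₂ = 0.03 m.
B₁ = 6.99×10⁻⁴ T, B₂ = 7.20×10⁻⁶ T.
Between parallel currents the two contributions point in opposite directions, so they subtract. B = |B₁ − B₂| = |6.99×10⁻⁴ − 7.20×10⁻⁶| = 6.92×10⁻⁴ T.

B ≈ 692 μT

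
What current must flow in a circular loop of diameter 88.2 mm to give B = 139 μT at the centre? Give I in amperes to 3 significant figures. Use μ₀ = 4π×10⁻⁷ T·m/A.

I ≈ 9.76 A

At the centre of a circular loop B = μ₀I/(2R), so I = 2RB/μ₀.
With R = 0.0441 m, I = 2 × 0.0441 × 1.39×10⁻⁴ / (4π×10⁻⁷) = 9.76 A.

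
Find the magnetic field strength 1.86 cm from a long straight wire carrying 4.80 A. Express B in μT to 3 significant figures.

B ≈ 51.6 μT

For an infinitely long straight wire, B = μ₀I/(2πd).
B = (4π×10⁻⁷ × 4.80) / (2π × 0.0186) = 5.16×10⁻⁵ T.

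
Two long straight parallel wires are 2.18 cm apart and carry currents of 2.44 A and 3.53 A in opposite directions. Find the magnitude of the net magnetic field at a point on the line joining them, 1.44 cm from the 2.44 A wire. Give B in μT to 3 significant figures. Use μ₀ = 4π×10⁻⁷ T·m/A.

Each long wire gives B = μ₀I/(2πd). Distances are d₁ = 0.0144 m and d₂ = 0.0074 m.
B₁ = 3.39×10⁻⁵ T, B₂ = 9.54×10⁻⁵ T.
Between antiparallel currents both contributions point the same way, so they add. B = B₁ + B₂ = 3.39×10⁻⁵ + 9.54×10⁻⁵ = 1.29×10⁻⁴ T.

B ≈ 129 μT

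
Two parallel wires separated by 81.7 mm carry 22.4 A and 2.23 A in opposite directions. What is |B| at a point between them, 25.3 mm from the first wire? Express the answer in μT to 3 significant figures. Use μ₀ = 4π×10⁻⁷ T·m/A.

Each long wire gives B = μ₀I/(2πd). Distances are d₁ = 0.0253 m and d₂ = 0.0564 m.
B₁ = 1.77×10⁻⁴ T, B₂ = 7.91×10⁻⁶ T.
Between antiparallel currents both contributions point the same way, so they add. B = B₁ + B₂ = 1.77×10⁻⁴ + 7.91×10⁻⁶ = 1.85×10⁻⁴ T.

B ≈ 185 μT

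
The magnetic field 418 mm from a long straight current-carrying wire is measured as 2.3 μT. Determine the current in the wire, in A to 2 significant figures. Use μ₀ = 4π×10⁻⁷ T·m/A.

For a long straight wire B = μ₀I/(2πd), so I = 2πdB/μ₀.
I = 2π × 0.418 × 2.30×10⁻⁶ / (4π×10⁻⁷) = 4.81 A.

I ≈ 4.8 A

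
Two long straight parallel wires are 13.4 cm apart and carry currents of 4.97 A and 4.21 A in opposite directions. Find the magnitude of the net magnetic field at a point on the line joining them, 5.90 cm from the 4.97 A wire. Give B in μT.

B ≈ 28.1 μT

Each long wire gives B = μ₀I/(2πd). Distances are d₁ = 0.059 m and d₂ = 0.075 m.
B₁ = 1.68×10⁻⁵ T, B₂ = 1.12×10⁻⁵ T.
Between antiparallel currents both contributions point the same way, so they add. B = B₁ + B₂ = 1.68×10⁻⁵ + 1.12×10⁻⁵ = 2.81×10⁻⁵ T.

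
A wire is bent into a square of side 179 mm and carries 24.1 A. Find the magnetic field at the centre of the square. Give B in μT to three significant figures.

Each side is a finite straight segment at perpendicular distance d = a/(2 tan(π/4)) = 0.0895 m from the centre, with end-angles ±π/4.
One side contributes B₁ = (μ₀I/4πd)·2 sin(π/4) = 3.81×10⁻⁵ T.
All 4 sides add in the same direction: B = 4 × 3.81×10⁻⁵ = 1.52×10⁻⁴ T.

B ≈ 152 μT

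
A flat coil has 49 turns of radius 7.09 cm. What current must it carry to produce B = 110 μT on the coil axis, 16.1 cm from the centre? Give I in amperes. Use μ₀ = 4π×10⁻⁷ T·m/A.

I ≈ 3.87 A

For an N-turn coil, B = Nμ₀IR²/[2(R²+z²)^(3/2)] with R = 0.0709 m, z = 0.161 m, so I = 2B(R²+z²)^(3/2)/(Nμ₀R²) = 2 × 1.10×10⁻⁴ × 5.44×10⁻³ / (49 × 4π×10⁻⁷ × 0.005027) = 3.87 A.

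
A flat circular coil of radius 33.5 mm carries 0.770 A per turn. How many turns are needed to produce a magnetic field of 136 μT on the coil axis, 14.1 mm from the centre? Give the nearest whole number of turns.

N = 12

For an N-turn coil, B = Nμ₀IR²/[2(R²+z²)^(3/2)]. A single turn gives B₁ = 1.13×10⁻⁵ T with R = 0.0335 m, z = 0.0141 m.
N = B/B₁ = 1.36×10⁻⁴ / 1.13×10⁻⁵ = 12.03.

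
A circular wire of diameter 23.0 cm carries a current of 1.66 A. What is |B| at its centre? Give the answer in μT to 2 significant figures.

B ≈ 9.1 μT

At the centre of a circular loop the Biot–Savart law gives B = μ₀I/(2R) (so R = 0.115 m).
B = (4π×10⁻⁷ × 1.66) / (2 × 0.115) = 9.07×10⁻⁶ T.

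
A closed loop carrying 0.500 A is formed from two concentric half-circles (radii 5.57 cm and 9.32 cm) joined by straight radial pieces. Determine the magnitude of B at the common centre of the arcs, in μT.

The radial connectors point toward the centre, so dl × r̂ = 0 and they contribute nothing.
Each semicircle gives μ₀I/(4R): inner arc 2.82×10⁻⁶ T, outer arc 1.69×10⁻⁶ T.
The two arcs carry current in opposite angular senses, so their fields oppose: B = |2.82×10⁻⁶ − 1.69×10⁻⁶| = 1.13×10⁻⁶ T.

B ≈ 1.13 μT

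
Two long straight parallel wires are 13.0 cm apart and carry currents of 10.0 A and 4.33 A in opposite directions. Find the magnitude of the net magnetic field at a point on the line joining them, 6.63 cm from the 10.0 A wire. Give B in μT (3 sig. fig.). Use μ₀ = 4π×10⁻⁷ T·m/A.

B ≈ 43.8 μT

Each long wire gives B = μ₀I/(2πd). Distances are d₁ = 0.0663 m and d₂ = 0.0637 m.
B₁ = 3.02×10⁻⁵ T, B₂ = 1.36×10⁻⁵ T.
Between antiparallel currents both contributions point the same way, so they add. B = B₁ + B₂ = 3.02×10⁻⁵ + 1.36×10⁻⁵ = 4.38×10⁻⁵ T.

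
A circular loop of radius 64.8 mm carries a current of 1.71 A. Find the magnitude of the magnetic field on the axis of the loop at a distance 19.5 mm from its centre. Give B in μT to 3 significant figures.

B ≈ 14.6 μT

On the axis of a circular loop, B = μ₀IR² / [2(R²+z²)^(3/2)].
R² + z² = (0.0648)² + (0.0195)² = 0.004579 m², and (R²+z²)^(3/2) = 3.10×10⁻⁴ m³.
B = (4π×10⁻⁷ × 1.71 × 0.004199) / (2 × 3.10×10⁻⁴) = 1.46×10⁻⁵ T.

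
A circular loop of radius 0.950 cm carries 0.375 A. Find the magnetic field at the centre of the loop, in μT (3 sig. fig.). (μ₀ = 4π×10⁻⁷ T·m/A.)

At the centre of a circular loop the Biot–Savart law gives B = μ₀I/(2R).
B = (4π×10⁻⁷ × 0.375) / (2 × 0.0095) = 2.48×10⁻⁵ T.

B ≈ 24.8 μT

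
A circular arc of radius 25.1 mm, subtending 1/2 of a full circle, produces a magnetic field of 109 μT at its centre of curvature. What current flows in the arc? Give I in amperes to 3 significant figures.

I ≈ 8.71 A

For a circular arc, B = μ₀Iφ/(4πR) with φ in radians; here φ = 3.142 rad.
So I = 4πRB/(μ₀φ) = 4π × 0.0251 × 1.09×10⁻⁴ / (4π×10⁻⁷ × 3.142) = 8.71 A.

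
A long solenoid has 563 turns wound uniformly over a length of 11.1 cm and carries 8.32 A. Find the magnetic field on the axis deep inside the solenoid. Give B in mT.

Inside a long solenoid, B = μ₀nI with n = 5072 turns/m.
B = 4π×10⁻⁷ × 5072 × 8.32 = 5.30×10⁻² T.

B ≈ 53.0 mT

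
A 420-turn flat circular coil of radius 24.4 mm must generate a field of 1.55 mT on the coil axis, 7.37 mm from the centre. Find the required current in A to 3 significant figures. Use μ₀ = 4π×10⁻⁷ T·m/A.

I ≈ 0.163 A

For an N-turn coil, B = Nμ₀IR²/[2(R²+z²)^(3/2)] with R = 0.0244 m, z = 0.00737 m, so I = 2B(R²+z²)^(3/2)/(Nμ₀R²) = 2 × 1.55×10⁻³ × 1.66×10⁻⁵ / (420 × 4π×10⁻⁷ × 0.0005954) = 0.163 A.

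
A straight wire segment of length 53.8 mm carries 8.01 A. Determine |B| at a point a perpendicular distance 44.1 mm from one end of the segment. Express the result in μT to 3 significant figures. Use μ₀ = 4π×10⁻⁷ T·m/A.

For a finite straight segment, B = (μ₀I/4πd)(sinθ₁ + sinθ₂), where θ₁, θ₂ are the angles from the perpendicular to each end.
The perpendicular foot is at one end, so the two end-offsets along the wire are 0 and L = 0.0538 m.
sinθ₁ = 0/√(0²+0.0441²) = 0.0000; sinθ₂ = 0.0538/√(0.0538²+0.0441²) = 0.7734.
B = (4π×10⁻⁷ × 8.01) / (4π × 0.0441) × (0.0000 + 0.7734) = 1.40×10⁻⁵ T.

B ≈ 14.0 μT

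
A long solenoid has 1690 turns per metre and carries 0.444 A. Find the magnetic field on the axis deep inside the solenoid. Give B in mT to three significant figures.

Inside a long solenoid, B = μ₀nI with n = 1690 turns/m.
B = 4π×10⁻⁷ × 1690 × 0.444 = 9.43×10⁻⁴ T.

B ≈ 0.943 mT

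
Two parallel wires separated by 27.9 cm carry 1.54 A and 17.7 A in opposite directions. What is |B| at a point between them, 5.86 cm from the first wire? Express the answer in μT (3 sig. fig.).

Each long wire gives B = μ₀I/(2πd). Distances are d₁ = 0.0586 m and d₂ = 0.2204 m.
B₁ = 5.26×10⁻⁶ T, B₂ = 1.61×10⁻⁵ T.
Between antiparallel currents both contributions point the same way, so they add. B = B₁ + B₂ = 5.26×10⁻⁶ + 1.61×10⁻⁵ = 2.13×10⁻⁵ T.

B ≈ 21.3 μT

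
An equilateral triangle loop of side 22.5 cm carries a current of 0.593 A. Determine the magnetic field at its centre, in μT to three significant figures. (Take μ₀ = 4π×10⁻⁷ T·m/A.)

Each side is a finite straight segment at perpendicular distance d = a/(2 tan(π/3)) = 0.06495 m from the centre, with end-angles ±π/3.
One side contributes B₁ = (μ₀I/4πd)·2 sin(π/3) = 1.58×10⁻⁶ T.
All 3 sides add in the same direction: B = 3 × 1.58×10⁻⁶ = 4.74×10⁻⁶ T.

B ≈ 4.74 μT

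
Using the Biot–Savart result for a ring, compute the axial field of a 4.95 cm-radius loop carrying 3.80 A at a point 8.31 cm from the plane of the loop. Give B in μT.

On the axis of a circular loop, B = μ₀IR² / [2(R²+z²)^(3/2)].
R² + z² = (0.0495)² + (0.0831)² = 0.009356 m², and (R²+z²)^(3/2) = 9.05×10⁻⁴ m³.
B = (4π×10⁻⁷ × 3.80 × 0.00245) / (2 × 9.05×10⁻⁴) = 6.46×10⁻⁶ T.

B ≈ 6.46 μT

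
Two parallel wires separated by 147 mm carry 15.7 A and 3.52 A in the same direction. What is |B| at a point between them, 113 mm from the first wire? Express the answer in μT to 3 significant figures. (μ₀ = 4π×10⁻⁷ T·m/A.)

B ≈ 7.08 μT

Each long wire gives B = μ₀I/(2πd). Distances are d₁ = 0.113 m and d₂ = 0.034 m.
B₁ = 2.78×10⁻⁵ T, B₂ = 2.07×10⁻⁵ T.
Between parallel currents the two contributions point in opposite directions, so they subtract. B = |B₁ − B₂| = |2.78×10⁻⁵ − 2.07×10⁻⁵| = 7.08×10⁻⁶ T.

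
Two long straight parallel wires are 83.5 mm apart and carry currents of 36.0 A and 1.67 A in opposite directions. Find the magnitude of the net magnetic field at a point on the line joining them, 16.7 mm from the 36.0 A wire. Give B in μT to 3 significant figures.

Each long wire gives B = μ₀I/(2πd). Distances are d₁ = 0.0167 m and d₂ = 0.0668 m.
B₁ = 4.31×10⁻⁴ T, B₂ = 5.00×10⁻⁶ T.
Between antiparallel currents both contributions point the same way, so they add. B = B₁ + B₂ = 4.31×10⁻⁴ + 5.00×10⁻⁶ = 4.36×10⁻⁴ T.

B ≈ 436 μT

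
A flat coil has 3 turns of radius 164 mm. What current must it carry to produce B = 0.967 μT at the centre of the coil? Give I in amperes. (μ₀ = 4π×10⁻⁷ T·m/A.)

I ≈ 0.0841 A

For an N-turn coil, B = Nμ₀I/(2R) with R = 0.164 m, so I = 2RB/(Nμ₀) = 2 × 0.164 × 9.67×10⁻⁷ / (3 × 4π×10⁻⁷) = 8.41×10⁻² A.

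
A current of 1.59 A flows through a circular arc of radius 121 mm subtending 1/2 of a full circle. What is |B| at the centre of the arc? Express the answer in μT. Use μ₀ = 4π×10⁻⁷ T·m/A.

The Biot–Savart field of a circular arc at its centre is B = μ₀Iφ/(4πR), with φ = 3.142 rad.
B = (4π×10⁻⁷ × 1.59 × 3.142) / (4π × 0.121) = 4.13×10⁻⁶ T.

B ≈ 4.13 μT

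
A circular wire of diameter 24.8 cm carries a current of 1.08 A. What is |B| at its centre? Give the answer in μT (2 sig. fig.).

B ≈ 5.5 μT

At the centre of a circular loop the Biot–Savart law gives B = μ₀I/(2R) (so R = 0.124 m).
B = (4π×10⁻⁷ × 1.08) / (2 × 0.124) = 5.47×10⁻⁶ T.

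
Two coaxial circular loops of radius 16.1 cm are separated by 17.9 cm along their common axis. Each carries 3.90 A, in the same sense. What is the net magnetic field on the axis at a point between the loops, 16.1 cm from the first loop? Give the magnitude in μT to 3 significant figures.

B ≈ 20.3 μT

Each loop contributes B = μ₀IR²/[2(R²+z²)^(3/2)] on the axis, with z measured from that loop.
Loop 1 (z = 0.161 m): B₁ = 5.38×10⁻⁶ T. Loop 2 (z = 0.018 m): B₂ = 1.49×10⁻⁵ T.
The fields add: B = B₁ + B₂ = 2.03×10⁻⁵ T.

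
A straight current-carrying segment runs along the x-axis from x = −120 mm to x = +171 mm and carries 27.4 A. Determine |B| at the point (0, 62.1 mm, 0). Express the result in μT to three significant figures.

B ≈ 80.7 μT

For a finite straight segment, B = (μ₀I/4πd)(sinθ₁ + sinθ₂), where θ₁, θ₂ are the angles from the perpendicular to each end.
The perpendicular distance is d = 0.0621 m; the end-offsets along the wire are a = 0.12 m and b = 0.171 m.
sinθ₁ = 0.12/√(0.12²+0.0621²) = 0.8881; sinθ₂ = 0.171/√(0.171²+0.0621²) = 0.9399.
B = (4π×10⁻⁷ × 27.4) / (4π × 0.0621) × (0.8881 + 0.9399) = 8.07×10⁻⁵ T.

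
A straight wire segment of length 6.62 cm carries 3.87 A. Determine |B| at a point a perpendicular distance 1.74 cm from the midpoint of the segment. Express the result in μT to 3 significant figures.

B ≈ 39.4 μT

For a finite straight segment, B = (μ₀I/4πd)(sinθ₁ + sinθ₂), where θ₁, θ₂ are the angles from the perpendicular to each end.
The perpendicular from the point meets the wire at its midpoint, so each end is L/2 = 0.0331 m away along the wire.
sinθ₁ = 0.0331/√(0.0331²+0.0174²) = 0.8852; sinθ₂ = 0.0331/√(0.0331²+0.0174²) = 0.8852.
B = (4π×10⁻⁷ × 3.87) / (4π × 0.0174) × (0.8852 + 0.8852) = 3.94×10⁻⁵ T.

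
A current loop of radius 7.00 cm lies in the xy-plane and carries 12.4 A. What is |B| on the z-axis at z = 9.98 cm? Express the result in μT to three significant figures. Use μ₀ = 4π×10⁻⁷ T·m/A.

On the axis of a circular loop, B = μ₀IR² / [2(R²+z²)^(3/2)].
R² + z² = (0.07)² + (0.0998)² = 0.01486 m², and (R²+z²)^(3/2) = 1.81×10⁻³ m³.
B = (4π×10⁻⁷ × 12.4 × 0.0049) / (2 × 1.81×10⁻³) = 2.11×10⁻⁵ T.

B ≈ 21.1 μT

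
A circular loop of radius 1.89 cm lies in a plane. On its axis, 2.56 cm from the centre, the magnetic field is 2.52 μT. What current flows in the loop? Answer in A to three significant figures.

On the axis of a loop, B = μ₀IR²/[2(R²+z²)^(3/2)], so I = 2B(R²+z²)^(3/2)/(μ₀R²).
R² + z² = 0.0003572 + 0.0006554 = 0.001013 m²; raised to 3/2 gives 3.22×10⁻⁵ m³.
I = 2 × 2.52×10⁻⁶ × 3.22×10⁻⁵ / (1.26×10⁻⁶ × 0.0003572) = 0.362 A.

I ≈ 0.362 A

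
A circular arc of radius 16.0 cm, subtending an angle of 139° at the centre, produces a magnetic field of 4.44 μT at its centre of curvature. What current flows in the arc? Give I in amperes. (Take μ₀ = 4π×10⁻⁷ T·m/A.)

For a circular arc, B = μ₀Iφ/(4πR) with φ in radians; here φ = 2.426 rad.
So I = 4πRB/(μ₀φ) = 4π × 0.16 × 4.44×10⁻⁶ / (4π×10⁻⁷ × 2.426) = 2.93 A.

I ≈ 2.93 A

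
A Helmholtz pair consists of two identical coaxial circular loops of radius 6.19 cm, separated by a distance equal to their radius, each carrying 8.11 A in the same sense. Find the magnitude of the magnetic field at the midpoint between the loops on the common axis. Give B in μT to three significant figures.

Each loop contributes B = μ₀IR²/[2(R²+z²)^(3/2)] on the axis, with z measured from that loop.
Loop 1 (z = 0.03095 m): B₁ = 5.89×10⁻⁵ T. Loop 2 (z = 0.03095 m): B₂ = 5.89×10⁻⁵ T.
The fields add: B = B₁ + B₂ = 1.18×10⁻⁴ T.

B ≈ 118 μT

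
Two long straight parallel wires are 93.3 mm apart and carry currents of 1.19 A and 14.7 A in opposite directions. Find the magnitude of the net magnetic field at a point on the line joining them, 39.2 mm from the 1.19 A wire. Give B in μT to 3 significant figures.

B ≈ 60.4 μT

Each long wire gives B = μ₀I/(2πd). Distances are d₁ = 0.0392 m and d₂ = 0.0541 m.
B₁ = 6.07×10⁻⁶ T, B₂ = 5.43×10⁻⁵ T.
Between antiparallel currents both contributions point the same way, so they add. B = B₁ + B₂ = 6.07×10⁻⁶ + 5.43×10⁻⁵ = 6.04×10⁻⁵ T.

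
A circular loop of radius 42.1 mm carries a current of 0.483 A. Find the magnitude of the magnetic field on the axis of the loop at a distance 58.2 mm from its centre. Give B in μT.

On the axis of a circular loop, B = μ₀IR² / [2(R²+z²)^(3/2)].
R² + z² = (0.0421)² + (0.0582)² = 0.00516 m², and (R²+z²)^(3/2) = 3.71×10⁻⁴ m³.
B = (4π×10⁻⁷ × 0.483 × 0.001772) / (2 × 3.71×10⁻⁴) = 1.45×10⁻⁶ T.

B ≈ 1.45 μT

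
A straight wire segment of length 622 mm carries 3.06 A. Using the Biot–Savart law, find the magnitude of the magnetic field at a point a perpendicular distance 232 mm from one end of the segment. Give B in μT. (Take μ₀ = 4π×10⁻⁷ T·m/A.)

B ≈ 1.24 μT

For a finite straight segment, B = (μ₀I/4πd)(sinθ₁ + sinθ₂), where θ₁, θ₂ are the angles from the perpendicular to each end.
The perpendicular foot is at one end, so the two end-offsets along the wire are 0 and L = 0.622 m.
sinθ₁ = 0/√(0²+0.232²) = 0.0000; sinθ₂ = 0.622/√(0.622²+0.232²) = 0.9369.
B = (4π×10⁻⁷ × 3.06) / (4π × 0.232) × (0.0000 + 0.9369) = 1.24×10⁻⁶ T.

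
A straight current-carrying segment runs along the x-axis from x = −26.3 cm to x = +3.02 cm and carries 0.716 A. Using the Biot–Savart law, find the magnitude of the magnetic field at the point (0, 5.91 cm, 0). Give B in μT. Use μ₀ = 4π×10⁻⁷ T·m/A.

For a finite straight segment, B = (μ₀I/4πd)(sinθ₁ + sinθ₂), where θ₁, θ₂ are the angles from the perpendicular to each end.
The perpendicular distance is d = 0.0591 m; the end-offsets along the wire are a = 0.263 m and b = 0.0302 m.
sinθ₁ = 0.263/√(0.263²+0.0591²) = 0.9757; sinθ₂ = 0.0302/√(0.0302²+0.0591²) = 0.4550.
B = (4π×10⁻⁷ × 0.716) / (4π × 0.0591) × (0.9757 + 0.4550) = 1.73×10⁻⁶ T.

B ≈ 1.73 μT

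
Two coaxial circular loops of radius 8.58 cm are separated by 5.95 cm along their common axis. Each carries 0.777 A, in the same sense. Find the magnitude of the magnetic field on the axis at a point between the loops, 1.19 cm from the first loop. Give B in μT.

B ≈ 9.33 μT

Each loop contributes B = μ₀IR²/[2(R²+z²)^(3/2)] on the axis, with z measured from that loop.
Loop 1 (z = 0.0119 m): B₁ = 5.53×10⁻⁶ T. Loop 2 (z = 0.0476 m): B₂ = 3.80×10⁻⁶ T.
The fields add: B = B₁ + B₂ = 9.33×10⁻⁶ T.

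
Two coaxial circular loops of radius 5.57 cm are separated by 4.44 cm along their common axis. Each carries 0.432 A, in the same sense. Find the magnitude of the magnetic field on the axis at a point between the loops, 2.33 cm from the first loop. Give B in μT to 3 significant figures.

Each loop contributes B = μ₀IR²/[2(R²+z²)^(3/2)] on the axis, with z measured from that loop.
Loop 1 (z = 0.0233 m): B₁ = 3.83×10⁻⁶ T. Loop 2 (z = 0.0211 m): B₂ = 3.99×10⁻⁶ T.
The fields add: B = B₁ + B₂ = 7.81×10⁻⁶ T.

B ≈ 7.81 μT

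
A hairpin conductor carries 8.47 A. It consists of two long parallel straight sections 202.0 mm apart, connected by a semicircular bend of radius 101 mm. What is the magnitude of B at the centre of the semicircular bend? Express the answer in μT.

B ≈ 43.1 μT

The semicircular arc contributes B_arc = μ₀I·π/(4πR) = μ₀I/(4R) = 2.63×10⁻⁵ T.
Each semi-infinite lead is at perpendicular distance R = 0.101 m from the centre, with the perpendicular foot at its near end, so it contributes μ₀I/(4πR); both point the same way, together 1.68×10⁻⁵ T.
Arc and leads all point the same direction: B = 2.63×10⁻⁵ + 1.68×10⁻⁵ = 4.31×10⁻⁵ T.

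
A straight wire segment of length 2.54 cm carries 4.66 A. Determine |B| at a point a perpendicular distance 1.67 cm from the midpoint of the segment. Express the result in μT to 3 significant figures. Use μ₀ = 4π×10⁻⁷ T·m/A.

B ≈ 33.8 μT

For a finite straight segment, B = (μ₀I/4πd)(sinθ₁ + sinθ₂), where θ₁, θ₂ are the angles from the perpendicular to each end.
The perpendicular from the point meets the wire at its midpoint, so each end is L/2 = 0.0127 m away along the wire.
sinθ₁ = 0.0127/√(0.0127²+0.0167²) = 0.6053; sinθ₂ = 0.0127/√(0.0127²+0.0167²) = 0.6053.
B = (4π×10⁻⁷ × 4.66) / (4π × 0.0167) × (0.6053 + 0.6053) = 3.38×10⁻⁵ T.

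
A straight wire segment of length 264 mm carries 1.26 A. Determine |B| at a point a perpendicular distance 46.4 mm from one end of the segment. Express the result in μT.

For a finite straight segment, B = (μ₀I/4πd)(sinθ₁ + sinθ₂), where θ₁, θ₂ are the angles from the perpendicular to each end.
The perpendicular foot is at one end, so the two end-offsets along the wire are 0 and L = 0.264 m.
sinθ₁ = 0/√(0²+0.0464²) = 0.0000; sinθ₂ = 0.264/√(0.264²+0.0464²) = 0.9849.
B = (4π×10⁻⁷ × 1.26) / (4π × 0.0464) × (0.0000 + 0.9849) = 2.67×10⁻⁶ T.

B ≈ 2.67 μT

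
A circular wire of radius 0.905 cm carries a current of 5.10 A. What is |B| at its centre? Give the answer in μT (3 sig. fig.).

B ≈ 354 μT

At the centre of a circular loop the Biot–Savart law gives B = μ₀I/(2R).
B = (4π×10⁻⁷ × 5.10) / (2 × 0.00905) = 3.54×10⁻⁴ T.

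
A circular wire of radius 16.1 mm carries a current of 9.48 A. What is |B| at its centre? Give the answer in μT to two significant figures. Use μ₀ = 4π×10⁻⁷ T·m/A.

B ≈ 370 μT

At the centre of a circular loop the Biot–Savart law gives B = μ₀I/(2R).
B = (4π×10⁻⁷ × 9.48) / (2 × 0.0161) = 3.70×10⁻⁴ T.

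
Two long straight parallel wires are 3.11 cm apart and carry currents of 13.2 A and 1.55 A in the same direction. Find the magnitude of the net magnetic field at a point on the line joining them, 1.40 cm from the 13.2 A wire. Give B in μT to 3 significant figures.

B ≈ 170 μT

Each long wire gives B = μ₀I/(2πd). Distances are d₁ = 0.014 m and d₂ = 0.0171 m.
B₁ = 1.89×10⁻⁴ T, B₂ = 1.81×10⁻⁵ T.
Between parallel currents the two contributions point in opposite directions, so they subtract. B = |B₁ − B₂| = |1.89×10⁻⁴ − 1.81×10⁻⁵| = 1.70×10⁻⁴ T.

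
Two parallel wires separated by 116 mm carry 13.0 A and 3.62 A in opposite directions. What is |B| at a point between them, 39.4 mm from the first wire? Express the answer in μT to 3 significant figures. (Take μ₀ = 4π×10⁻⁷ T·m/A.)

B ≈ 75.4 μT

Each long wire gives B = μ₀I/(2πd). Distances are d₁ = 0.0394 m and d₂ = 0.0766 m.
B₁ = 6.60×10⁻⁵ T, B₂ = 9.45×10⁻⁶ T.
Between antiparallel currents both contributions point the same way, so they add. B = B₁ + B₂ = 6.60×10⁻⁵ + 9.45×10⁻⁶ = 7.54×10⁻⁵ T.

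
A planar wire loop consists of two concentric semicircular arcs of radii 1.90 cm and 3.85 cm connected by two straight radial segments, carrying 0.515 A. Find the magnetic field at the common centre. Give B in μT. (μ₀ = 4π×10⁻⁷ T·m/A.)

The radial connectors point toward the centre, so dl × r̂ = 0 and they contribute nothing.
Each semicircle gives μ₀I/(4R): inner arc 8.52×10⁻⁶ T, outer arc 4.20×10⁻⁶ T.
The two arcs carry current in opposite angular senses, so their fields oppose: B = |8.52×10⁻⁶ − 4.20×10⁻⁶| = 4.31×10⁻⁶ T.

B ≈ 4.31 μT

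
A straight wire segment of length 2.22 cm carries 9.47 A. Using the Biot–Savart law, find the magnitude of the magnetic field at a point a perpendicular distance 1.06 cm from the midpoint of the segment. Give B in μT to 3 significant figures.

B ≈ 129 μT

For a finite straight segment, B = (μ₀I/4πd)(sinθ₁ + sinθ₂), where θ₁, θ₂ are the angles from the perpendicular to each end.
The perpendicular from the point meets the wire at its midpoint, so each end is L/2 = 0.0111 m away along the wire.
sinθ₁ = 0.0111/√(0.0111²+0.0106²) = 0.7232; sinθ₂ = 0.0111/√(0.0111²+0.0106²) = 0.7232.
B = (4π×10⁻⁷ × 9.47) / (4π × 0.0106) × (0.7232 + 0.7232) = 1.29×10⁻⁴ T.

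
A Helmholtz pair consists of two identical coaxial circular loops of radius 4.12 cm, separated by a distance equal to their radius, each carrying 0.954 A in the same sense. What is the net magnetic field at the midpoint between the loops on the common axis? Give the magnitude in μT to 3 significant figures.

Each loop contributes B = μ₀IR²/[2(R²+z²)^(3/2)] on the axis, with z measured from that loop.
Loop 1 (z = 0.0206 m): B₁ = 1.04×10⁻⁵ T. Loop 2 (z = 0.0206 m): B₂ = 1.04×10⁻⁵ T.
The fields add: B = B₁ + B₂ = 2.08×10⁻⁵ T.

B ≈ 20.8 μT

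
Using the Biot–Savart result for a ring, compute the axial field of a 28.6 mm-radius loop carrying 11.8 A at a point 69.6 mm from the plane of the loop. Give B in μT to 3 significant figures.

On the axis of a circular loop, B = μ₀IR² / [2(R²+z²)^(3/2)].
R² + z² = (0.0286)² + (0.0696)² = 0.005662 m², and (R²+z²)^(3/2) = 4.26×10⁻⁴ m³.
B = (4π×10⁻⁷ × 11.8 × 0.000818) / (2 × 4.26×10⁻⁴) = 1.42×10⁻⁵ T.

B ≈ 14.2 μT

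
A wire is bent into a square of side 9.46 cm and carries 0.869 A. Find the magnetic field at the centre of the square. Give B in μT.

B ≈ 10.4 μT

Each side is a finite straight segment at perpendicular distance d = a/(2 tan(π/4)) = 0.0473 m from the centre, with end-angles ±π/4.
One side contributes B₁ = (μ₀I/4πd)·2 sin(π/4) = 2.60×10⁻⁶ T.
All 4 sides add in the same direction: B = 4 × 2.60×10⁻⁶ = 1.04×10⁻⁵ T.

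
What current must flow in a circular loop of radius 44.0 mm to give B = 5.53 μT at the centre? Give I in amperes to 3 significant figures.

At the centre of a circular loop B = μ₀I/(2R), so I = 2RB/μ₀.
With R = 0.044 m, I = 2 × 0.044 × 5.53×10⁻⁶ / (4π×10⁻⁷) = 0.387 A.

I ≈ 0.387 A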